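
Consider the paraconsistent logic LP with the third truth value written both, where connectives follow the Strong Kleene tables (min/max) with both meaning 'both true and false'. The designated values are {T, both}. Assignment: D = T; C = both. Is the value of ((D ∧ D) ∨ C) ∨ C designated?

Yes

D ∧ D = T ∧ T = T
(D ∧ D) ∨ C = T ∨ both = T
((D ∧ D) ∨ C) ∨ C = T ∨ both = T
T ∈ {T, both}.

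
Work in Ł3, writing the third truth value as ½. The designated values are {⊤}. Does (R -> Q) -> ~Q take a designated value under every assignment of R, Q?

No

Countermodel: R=⊤, Q=⊤ gives ⊥, which is not designated.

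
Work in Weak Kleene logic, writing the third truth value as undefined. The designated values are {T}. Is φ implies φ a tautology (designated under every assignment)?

No

Countermodel: φ=undefined gives undefined, which is not designated.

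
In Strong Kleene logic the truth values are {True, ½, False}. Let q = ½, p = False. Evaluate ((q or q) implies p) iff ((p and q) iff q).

q or q = ½ or ½ = ½
(q or q) implies p = ½ implies False = ½  [not ½ or False]
p and q = False and ½ = False
(p and q) iff q = False iff ½ = ½
((q or q) implies p) iff ((p and q) iff q) = ½ iff ½ = ½

½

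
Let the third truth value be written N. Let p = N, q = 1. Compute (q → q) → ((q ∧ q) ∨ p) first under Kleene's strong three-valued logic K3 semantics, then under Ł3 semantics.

In Kleene's strong three-valued logic K3: q → q = 1 → 1 = 1
q ∧ q = 1 ∧ 1 = 1
(q ∧ q) ∨ p = 1 ∨ N = 1
(q → q) → ((q ∧ q) ∨ p) = 1 → 1 = 1
In Ł3: q → q = 1 → 1 = 1
q ∧ q = 1 ∧ 1 = 1
(q ∧ q) ∨ p = 1 ∨ N = 1
(q → q) → ((q ∧ q) ∨ p) = 1 → 1 = 1

1; 1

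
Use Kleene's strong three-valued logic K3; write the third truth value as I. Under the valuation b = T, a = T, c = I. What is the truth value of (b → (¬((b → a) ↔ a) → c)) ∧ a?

T

b → a = T → T = T
(b → a) ↔ a = T ↔ T = T
¬((b → a) ↔ a) = ¬T = F
¬((b → a) ↔ a) → c = F → I = T  [¬F ∨ I]
b → (¬((b → a) ↔ a) → c) = T → T = T
(b → (¬((b → a) ↔ a) → c)) ∧ a = T ∧ T = T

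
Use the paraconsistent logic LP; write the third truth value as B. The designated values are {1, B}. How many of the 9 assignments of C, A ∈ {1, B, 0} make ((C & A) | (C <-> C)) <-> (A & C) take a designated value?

Of the 9 assignments, 5 give a value in {1, B}.

5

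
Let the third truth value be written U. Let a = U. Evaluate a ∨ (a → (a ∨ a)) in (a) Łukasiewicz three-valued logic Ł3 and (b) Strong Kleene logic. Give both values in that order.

⊤; U

In Łukasiewicz three-valued logic Ł3: a ∨ a = U ∨ U = U
a → (a ∨ a) = U → U = ⊤
a ∨ (a → (a ∨ a)) = U ∨ ⊤ = ⊤
In Strong Kleene logic: a ∨ a = U ∨ U = U
a → (a ∨ a) = U → U = U  [¬U ∨ U]
a ∨ (a → (a ∨ a)) = U ∨ U = U
They differ because Łukasiewicz three-valued logic Ł3 and Strong Kleene logic treat U differently under implication.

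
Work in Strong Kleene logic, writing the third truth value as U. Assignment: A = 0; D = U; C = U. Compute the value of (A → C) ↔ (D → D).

U

A → C = 0 → U = 1
D → D = U → U = U
(A → C) ↔ (D → D) = 1 ↔ U = U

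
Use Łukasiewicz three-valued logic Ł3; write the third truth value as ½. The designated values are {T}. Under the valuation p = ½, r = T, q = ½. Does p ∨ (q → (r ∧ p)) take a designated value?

r ∧ p = T ∧ ½ = ½
q → (r ∧ p) = ½ → ½ = T
p ∨ (q → (r ∧ p)) = ½ ∨ T = T
T ∈ {T}.

Yes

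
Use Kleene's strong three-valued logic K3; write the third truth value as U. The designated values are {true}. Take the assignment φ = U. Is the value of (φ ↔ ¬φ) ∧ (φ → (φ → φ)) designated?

No

¬φ = ¬U = U
φ ↔ ¬φ = U ↔ U = U
φ → φ = U → U = U  [¬U ∨ U]
φ → (φ → φ) = U → U = U
(φ ↔ ¬φ) ∧ (φ → (φ → φ)) = U ∧ U = U
U ∉ {true}.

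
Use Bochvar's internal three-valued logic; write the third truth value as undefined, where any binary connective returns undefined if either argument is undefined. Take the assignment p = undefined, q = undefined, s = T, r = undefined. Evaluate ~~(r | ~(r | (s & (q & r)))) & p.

undefined

q & r = undefined & undefined = undefined
s & (q & r) = T & undefined = undefined
r | (s & (q & r)) = undefined | undefined = undefined
~(r | (s & (q & r))) = ~undefined = undefined
r | ~(r | (s & (q & r))) = undefined | undefined = undefined
~(r | ~(r | (s & (q & r)))) = ~undefined = undefined
~~(r | ~(r | (s & (q & r)))) = ~undefined = undefined
~~(r | ~(r | (s & (q & r)))) & p = undefined & undefined = undefined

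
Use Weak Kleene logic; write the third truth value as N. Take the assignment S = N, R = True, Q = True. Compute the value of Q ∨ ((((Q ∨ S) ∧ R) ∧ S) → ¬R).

Q ∨ S = True ∨ N = N
(Q ∨ S) ∧ R = N ∧ True = N
((Q ∨ S) ∧ R) ∧ S = N ∧ N = N
¬R = ¬True = False
(((Q ∨ S) ∧ R) ∧ S) → ¬R = N → False = N  [any arg is the third value ⇒ result is the third value]
Q ∨ ((((Q ∨ S) ∧ R) ∧ S) → ¬R) = True ∨ N = N

N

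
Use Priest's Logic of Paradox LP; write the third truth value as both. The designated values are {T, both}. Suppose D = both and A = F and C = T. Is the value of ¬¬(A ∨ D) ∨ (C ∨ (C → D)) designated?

A ∨ D = F ∨ both = both
¬(A ∨ D) = ¬both = both
¬¬(A ∨ D) = ¬both = both
C → D = T → both = both  [¬T ∨ both]
C ∨ (C → D) = T ∨ both = T
¬¬(A ∨ D) ∨ (C ∨ (C → D)) = both ∨ T = T
T ∈ {T, both}.

Yes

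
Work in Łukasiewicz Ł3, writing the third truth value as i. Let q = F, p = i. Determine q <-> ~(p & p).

p & p = i & i = i
~(p & p) = ~i = i
q <-> ~(p & p) = F <-> i = i  [1 − |0−½|]

i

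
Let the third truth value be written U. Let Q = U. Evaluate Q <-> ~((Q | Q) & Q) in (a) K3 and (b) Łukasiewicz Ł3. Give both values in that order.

U; 1

In K3: Q | Q = U | U = U
(Q | Q) & Q = U & U = U
~((Q | Q) & Q) = ~U = U
Q <-> ~((Q | Q) & Q) = U <-> U = U
In Łukasiewicz Ł3: Q | Q = U | U = U
(Q | Q) & Q = U & U = U
~((Q | Q) & Q) = ~U = U
Q <-> ~((Q | Q) & Q) = U <-> U = 1
They differ because K3 and Łukasiewicz Ł3 treat U differently under implication.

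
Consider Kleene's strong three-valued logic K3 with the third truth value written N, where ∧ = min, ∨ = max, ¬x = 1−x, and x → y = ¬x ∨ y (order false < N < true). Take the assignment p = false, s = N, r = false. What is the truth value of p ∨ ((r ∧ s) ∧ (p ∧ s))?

false

r ∧ s = false ∧ N = false
p ∧ s = false ∧ N = false
(r ∧ s) ∧ (p ∧ s) = false ∧ false = false
p ∨ ((r ∧ s) ∧ (p ∧ s)) = false ∨ false = false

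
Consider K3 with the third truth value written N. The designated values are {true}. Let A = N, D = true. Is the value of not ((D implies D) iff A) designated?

D implies D = true implies true = true
(D implies D) iff A = true iff N = N
not ((D implies D) iff A) = not N = N
N ∉ {true}.

No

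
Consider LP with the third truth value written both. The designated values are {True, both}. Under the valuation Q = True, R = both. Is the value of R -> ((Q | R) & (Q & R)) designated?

Q | R = True | both = True
Q & R = True & both = both
(Q | R) & (Q & R) = True & both = both
R -> ((Q | R) & (Q & R)) = both -> both = both  [~both | both]
both ∈ {True, both}.

Yes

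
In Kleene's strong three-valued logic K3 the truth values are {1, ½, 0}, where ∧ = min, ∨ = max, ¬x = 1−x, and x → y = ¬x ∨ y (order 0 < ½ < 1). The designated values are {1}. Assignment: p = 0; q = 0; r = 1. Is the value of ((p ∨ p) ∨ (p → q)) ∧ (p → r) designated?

Yes

p ∨ p = 0 ∨ 0 = 0
p → q = 0 → 0 = 1
(p ∨ p) ∨ (p → q) = 0 ∨ 1 = 1
p → r = 0 → 1 = 1
((p ∨ p) ∨ (p → q)) ∧ (p → r) = 1 ∧ 1 = 1
1 ∈ {1}.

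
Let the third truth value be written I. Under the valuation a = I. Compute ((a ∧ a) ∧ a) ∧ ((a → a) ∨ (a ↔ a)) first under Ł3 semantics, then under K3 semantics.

I; I

In Ł3: a ∧ a = I ∧ I = I
(a ∧ a) ∧ a = I ∧ I = I
a → a = I → I = ⊤
a ↔ a = I ↔ I = ⊤
(a → a) ∨ (a ↔ a) = ⊤ ∨ ⊤ = ⊤
((a ∧ a) ∧ a) ∧ ((a → a) ∨ (a ↔ a)) = I ∧ ⊤ = I
In K3: a ∧ a = I ∧ I = I
(a ∧ a) ∧ a = I ∧ I = I
a → a = I → I = I  [¬I ∨ I]
a ↔ a = I ↔ I = I
(a → a) ∨ (a ↔ a) = I ∨ I = I
((a ∧ a) ∧ a) ∧ ((a → a) ∨ (a ↔ a)) = I ∧ I = I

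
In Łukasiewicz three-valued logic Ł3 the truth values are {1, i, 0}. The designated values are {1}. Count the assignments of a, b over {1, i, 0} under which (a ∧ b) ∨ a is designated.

Designated under: (a=1, b=1); (a=1, b=i); (a=1, b=0).

3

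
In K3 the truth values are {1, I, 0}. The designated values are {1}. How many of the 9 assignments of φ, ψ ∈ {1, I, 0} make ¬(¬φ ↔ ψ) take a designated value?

Designated under: (φ=1, ψ=1); (φ=0, ψ=0).

2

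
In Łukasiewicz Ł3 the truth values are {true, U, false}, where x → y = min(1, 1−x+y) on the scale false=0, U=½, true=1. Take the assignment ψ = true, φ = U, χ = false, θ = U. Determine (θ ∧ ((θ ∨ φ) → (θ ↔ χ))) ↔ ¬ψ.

U

θ ∨ φ = U ∨ U = U
θ ↔ χ = U ↔ false = U  [1 − |½−0|]
(θ ∨ φ) → (θ ↔ χ) = U → U = true
θ ∧ ((θ ∨ φ) → (θ ↔ χ)) = U ∧ true = U
¬ψ = ¬true = false
(θ ∧ ((θ ∨ φ) → (θ ↔ χ))) ↔ ¬ψ = U ↔ false = U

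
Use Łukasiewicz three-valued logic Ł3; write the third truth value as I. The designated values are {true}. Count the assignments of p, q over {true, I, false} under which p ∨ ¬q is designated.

5

Of the 9 assignments, 5 give a value in {true}.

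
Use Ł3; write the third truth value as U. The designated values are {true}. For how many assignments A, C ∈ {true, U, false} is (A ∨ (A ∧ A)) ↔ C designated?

Designated under: (A=true, C=true); (A=U, C=U); (A=false, C=false).

3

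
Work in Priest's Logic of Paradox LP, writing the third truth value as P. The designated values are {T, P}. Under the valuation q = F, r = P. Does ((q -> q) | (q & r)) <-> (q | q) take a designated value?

q -> q = F -> F = T
q & r = F & P = F
(q -> q) | (q & r) = T | F = T
q | q = F | F = F
((q -> q) | (q & r)) <-> (q | q) = T <-> F = F
F ∉ {T, P}.

No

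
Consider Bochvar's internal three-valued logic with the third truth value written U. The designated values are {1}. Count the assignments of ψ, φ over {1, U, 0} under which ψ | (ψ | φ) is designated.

3

Designated under: (ψ=1, φ=1); (ψ=1, φ=0); (ψ=0, φ=1).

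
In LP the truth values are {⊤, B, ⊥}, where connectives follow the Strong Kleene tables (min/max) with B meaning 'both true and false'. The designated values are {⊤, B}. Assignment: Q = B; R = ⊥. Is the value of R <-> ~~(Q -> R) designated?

Q -> R = B -> ⊥ = B  [~B | ⊥]
~(Q -> R) = ~B = B
~~(Q -> R) = ~B = B
R <-> ~~(Q -> R) = ⊥ <-> B = B
B ∈ {⊤, B}.

Yes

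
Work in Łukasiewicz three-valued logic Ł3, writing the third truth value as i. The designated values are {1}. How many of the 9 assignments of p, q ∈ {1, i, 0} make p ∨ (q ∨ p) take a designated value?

5

Of the 9 assignments, 5 give a value in {1}.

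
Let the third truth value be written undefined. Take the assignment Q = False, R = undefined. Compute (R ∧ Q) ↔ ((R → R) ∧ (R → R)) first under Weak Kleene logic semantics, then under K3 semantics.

In Weak Kleene logic: R ∧ Q = undefined ∧ False = undefined
R → R = undefined → undefined = undefined  [any arg is the third value ⇒ result is the third value]
R → R = undefined → undefined = undefined
(R → R) ∧ (R → R) = undefined ∧ undefined = undefined
(R ∧ Q) ↔ ((R → R) ∧ (R → R)) = undefined ↔ undefined = undefined
In K3: R ∧ Q = undefined ∧ False = False
R → R = undefined → undefined = undefined  [¬undefined ∨ undefined]
R → R = undefined → undefined = undefined
(R → R) ∧ (R → R) = undefined ∧ undefined = undefined
(R ∧ Q) ↔ ((R → R) ∧ (R → R)) = False ↔ undefined = undefined

undefined; undefined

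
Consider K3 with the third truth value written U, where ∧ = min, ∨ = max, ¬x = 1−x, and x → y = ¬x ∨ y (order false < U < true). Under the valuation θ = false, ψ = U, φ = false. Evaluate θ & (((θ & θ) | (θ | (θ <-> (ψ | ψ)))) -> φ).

false

θ & θ = false & false = false
ψ | ψ = U | U = U
θ <-> (ψ | ψ) = false <-> U = U
θ | (θ <-> (ψ | ψ)) = false | U = U
(θ & θ) | (θ | (θ <-> (ψ | ψ))) = false | U = U
((θ & θ) | (θ | (θ <-> (ψ | ψ)))) -> φ = U -> false = U  [~U | false]
θ & (((θ & θ) | (θ | (θ <-> (ψ | ψ)))) -> φ) = false & U = false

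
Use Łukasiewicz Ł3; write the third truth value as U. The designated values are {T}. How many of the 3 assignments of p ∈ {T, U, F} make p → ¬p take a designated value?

2

p=T: F ·
p=U: T ✓
p=F: T ✓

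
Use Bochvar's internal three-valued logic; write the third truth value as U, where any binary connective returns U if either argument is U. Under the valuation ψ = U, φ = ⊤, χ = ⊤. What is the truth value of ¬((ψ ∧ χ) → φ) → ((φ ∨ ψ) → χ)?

ψ ∧ χ = U ∧ ⊤ = U
(ψ ∧ χ) → φ = U → ⊤ = U  [any arg is the third value ⇒ result is the third value]
¬((ψ ∧ χ) → φ) = ¬U = U
φ ∨ ψ = ⊤ ∨ U = U
(φ ∨ ψ) → χ = U → ⊤ = U
¬((ψ ∧ χ) → φ) → ((φ ∨ ψ) → χ) = U → U = U

U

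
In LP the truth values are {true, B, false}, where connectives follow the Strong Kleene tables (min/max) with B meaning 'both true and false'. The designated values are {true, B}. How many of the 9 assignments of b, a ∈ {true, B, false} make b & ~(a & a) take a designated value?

4

Designated under: (b=true, a=B); (b=true, a=false); (b=B, a=B); (b=B, a=false).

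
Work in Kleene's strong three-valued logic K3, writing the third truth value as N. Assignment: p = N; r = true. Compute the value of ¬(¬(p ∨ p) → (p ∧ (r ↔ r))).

N

p ∨ p = N ∨ N = N
¬(p ∨ p) = ¬N = N
r ↔ r = true ↔ true = true
p ∧ (r ↔ r) = N ∧ true = N
¬(p ∨ p) → (p ∧ (r ↔ r)) = N → N = N  [¬N ∨ N]
¬(¬(p ∨ p) → (p ∧ (r ↔ r))) = ¬N = N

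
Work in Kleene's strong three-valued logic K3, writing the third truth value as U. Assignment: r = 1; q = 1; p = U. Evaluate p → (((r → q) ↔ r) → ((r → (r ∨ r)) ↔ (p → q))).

1

r → q = 1 → 1 = 1
(r → q) ↔ r = 1 ↔ 1 = 1
r ∨ r = 1 ∨ 1 = 1
r → (r ∨ r) = 1 → 1 = 1
p → q = U → 1 = 1
(r → (r ∨ r)) ↔ (p → q) = 1 ↔ 1 = 1
((r → q) ↔ r) → ((r → (r ∨ r)) ↔ (p → q)) = 1 → 1 = 1
p → (((r → q) ↔ r) → ((r → (r ∨ r)) ↔ (p → q))) = U → 1 = 1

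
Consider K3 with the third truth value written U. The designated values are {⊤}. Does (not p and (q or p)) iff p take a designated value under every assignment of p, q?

No

Countermodel: p=⊤, q=⊤ gives ⊥, which is not designated.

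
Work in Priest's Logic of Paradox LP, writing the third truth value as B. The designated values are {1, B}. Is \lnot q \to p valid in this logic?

Countermodel: q=0, p=0 gives 0, which is not designated.

No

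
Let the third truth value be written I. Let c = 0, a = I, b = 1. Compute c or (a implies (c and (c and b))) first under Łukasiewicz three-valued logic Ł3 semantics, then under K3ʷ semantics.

I; I

In Łukasiewicz three-valued logic Ł3: c and b = 0 and 1 = 0
c and (c and b) = 0 and 0 = 0
a implies (c and (c and b)) = I implies 0 = I
c or (a implies (c and (c and b))) = 0 or I = I
In K3ʷ: c and b = 0 and 1 = 0
c and (c and b) = 0 and 0 = 0
a implies (c and (c and b)) = I implies 0 = I  [any arg is the third value ⇒ result is the third value]
c or (a implies (c and (c and b))) = 0 or I = I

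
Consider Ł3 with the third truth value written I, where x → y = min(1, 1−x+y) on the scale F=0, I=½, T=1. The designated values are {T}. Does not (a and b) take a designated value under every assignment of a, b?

No

Countermodel: a=T, b=T gives F, which is not designated.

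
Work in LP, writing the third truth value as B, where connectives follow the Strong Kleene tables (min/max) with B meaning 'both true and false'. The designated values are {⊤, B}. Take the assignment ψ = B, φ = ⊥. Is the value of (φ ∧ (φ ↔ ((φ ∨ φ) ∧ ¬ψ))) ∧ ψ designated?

No

φ ∨ φ = ⊥ ∨ ⊥ = ⊥
¬ψ = ¬B = B
(φ ∨ φ) ∧ ¬ψ = ⊥ ∧ B = ⊥
φ ↔ ((φ ∨ φ) ∧ ¬ψ) = ⊥ ↔ ⊥ = ⊤
φ ∧ (φ ↔ ((φ ∨ φ) ∧ ¬ψ)) = ⊥ ∧ ⊤ = ⊥
(φ ∧ (φ ↔ ((φ ∨ φ) ∧ ¬ψ))) ∧ ψ = ⊥ ∧ B = ⊥
⊥ ∉ {⊤, B}.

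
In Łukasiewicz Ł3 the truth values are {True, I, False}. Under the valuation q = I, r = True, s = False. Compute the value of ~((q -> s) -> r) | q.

q -> s = I -> False = I
(q -> s) -> r = I -> True = True
~((q -> s) -> r) = ~True = False
~((q -> s) -> r) | q = False | I = I

I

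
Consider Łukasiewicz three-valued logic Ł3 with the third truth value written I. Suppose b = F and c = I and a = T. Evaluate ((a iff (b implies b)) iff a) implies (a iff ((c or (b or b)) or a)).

b implies b = F implies F = T
a iff (b implies b) = T iff T = T
(a iff (b implies b)) iff a = T iff T = T
b or b = F or F = F
c or (b or b) = I or F = I
(c or (b or b)) or a = I or T = T
a iff ((c or (b or b)) or a) = T iff T = T
((a iff (b implies b)) iff a) implies (a iff ((c or (b or b)) or a)) = T implies T = T

T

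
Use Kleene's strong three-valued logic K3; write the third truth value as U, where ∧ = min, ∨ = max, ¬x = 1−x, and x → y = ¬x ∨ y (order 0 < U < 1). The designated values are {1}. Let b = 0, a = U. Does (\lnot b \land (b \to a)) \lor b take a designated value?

Yes

\lnot b = \lnot 0 = 1
b \to a = 0 \to U = 1
\lnot b \land (b \to a) = 1 \land 1 = 1
(\lnot b \land (b \to a)) \lor b = 1 \lor 0 = 1
1 ∈ {1}.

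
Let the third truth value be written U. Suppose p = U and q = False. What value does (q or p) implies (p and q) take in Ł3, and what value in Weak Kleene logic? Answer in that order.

In Ł3: q or p = False or U = U
p and q = U and False = False
(q or p) implies (p and q) = U implies False = U  [min(1, 1−½+0)]
In Weak Kleene logic: q or p = False or U = U
p and q = U and False = U
(q or p) implies (p and q) = U implies U = U  [any arg is the third value ⇒ result is the third value]

U; U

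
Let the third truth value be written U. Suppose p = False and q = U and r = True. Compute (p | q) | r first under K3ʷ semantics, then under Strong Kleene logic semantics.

In K3ʷ: p | q = False | U = U
(p | q) | r = U | True = U
In Strong Kleene logic: p | q = False | U = U
(p | q) | r = U | True = True
They differ because K3ʷ and Strong Kleene logic treat U differently under the binary connectives.

U; True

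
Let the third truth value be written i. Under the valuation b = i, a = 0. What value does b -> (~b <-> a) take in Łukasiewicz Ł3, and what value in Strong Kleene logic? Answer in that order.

In Łukasiewicz Ł3: ~b = ~i = i
~b <-> a = i <-> 0 = i  [1 − |½−0|]
b -> (~b <-> a) = i -> i = 1
In Strong Kleene logic: ~b = ~i = i
~b <-> a = i <-> 0 = i
b -> (~b <-> a) = i -> i = i  [~i | i]
They differ because Łukasiewicz Ł3 and Strong Kleene logic treat i differently under implication.

1; i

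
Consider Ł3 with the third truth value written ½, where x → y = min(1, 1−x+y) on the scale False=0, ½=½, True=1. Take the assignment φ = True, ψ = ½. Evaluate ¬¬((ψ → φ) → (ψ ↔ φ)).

ψ → φ = ½ → True = True
ψ ↔ φ = ½ ↔ True = ½
(ψ → φ) → (ψ ↔ φ) = True → ½ = ½
¬((ψ → φ) → (ψ ↔ φ)) = ¬½ = ½
¬¬((ψ → φ) → (ψ ↔ φ)) = ¬½ = ½

½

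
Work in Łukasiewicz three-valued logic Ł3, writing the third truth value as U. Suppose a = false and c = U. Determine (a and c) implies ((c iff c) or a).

true

a and c = false and U = false
c iff c = U iff U = true  [1 − |½−½|]
(c iff c) or a = true or false = true
(a and c) implies ((c iff c) or a) = false implies true = true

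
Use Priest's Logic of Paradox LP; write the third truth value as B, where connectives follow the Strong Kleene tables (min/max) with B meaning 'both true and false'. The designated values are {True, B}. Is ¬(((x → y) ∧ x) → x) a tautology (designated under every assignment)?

Countermodel: x=True, y=True gives False, which is not designated.

No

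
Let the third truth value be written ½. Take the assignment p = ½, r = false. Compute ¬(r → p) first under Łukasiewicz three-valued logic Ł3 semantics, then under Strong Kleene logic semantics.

In Łukasiewicz three-valued logic Ł3: r → p = false → ½ = true
¬(r → p) = ¬true = false
In Strong Kleene logic: r → p = false → ½ = true  [¬false ∨ ½]
¬(r → p) = ¬true = false

false; false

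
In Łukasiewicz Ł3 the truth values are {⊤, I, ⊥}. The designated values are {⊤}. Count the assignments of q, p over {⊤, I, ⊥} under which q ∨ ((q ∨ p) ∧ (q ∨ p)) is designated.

Of the 9 assignments, 5 give a value in {⊤}.

5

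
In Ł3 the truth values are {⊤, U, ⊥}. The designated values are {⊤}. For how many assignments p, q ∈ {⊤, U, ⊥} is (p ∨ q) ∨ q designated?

5

Of the 9 assignments, 5 give a value in {⊤}.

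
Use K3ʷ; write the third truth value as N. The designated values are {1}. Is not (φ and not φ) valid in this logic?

Countermodel: φ=N gives N, which is not designated.

No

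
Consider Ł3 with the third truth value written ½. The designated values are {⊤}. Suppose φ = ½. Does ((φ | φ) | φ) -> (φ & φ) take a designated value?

φ | φ = ½ | ½ = ½
(φ | φ) | φ = ½ | ½ = ½
φ & φ = ½ & ½ = ½
((φ | φ) | φ) -> (φ & φ) = ½ -> ½ = ⊤  [min(1, 1−½+½)]
⊤ ∈ {⊤}.

Yes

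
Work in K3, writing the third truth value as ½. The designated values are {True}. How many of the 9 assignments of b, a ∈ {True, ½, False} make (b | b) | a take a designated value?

5

Of the 9 assignments, 5 give a value in {True}.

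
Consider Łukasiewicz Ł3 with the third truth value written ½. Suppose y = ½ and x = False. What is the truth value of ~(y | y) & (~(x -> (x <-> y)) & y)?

False

y | y = ½ | ½ = ½
~(y | y) = ~½ = ½
x <-> y = False <-> ½ = ½  [1 − |0−½|]
x -> (x <-> y) = False -> ½ = True
~(x -> (x <-> y)) = ~True = False
~(x -> (x <-> y)) & y = False & ½ = False
~(y | y) & (~(x -> (x <-> y)) & y) = ½ & False = False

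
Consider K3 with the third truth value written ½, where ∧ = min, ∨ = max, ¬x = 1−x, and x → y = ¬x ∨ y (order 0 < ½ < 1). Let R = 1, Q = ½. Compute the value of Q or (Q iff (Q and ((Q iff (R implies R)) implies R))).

½

R implies R = 1 implies 1 = 1
Q iff (R implies R) = ½ iff 1 = ½
(Q iff (R implies R)) implies R = ½ implies 1 = 1  [not ½ or 1]
Q and ((Q iff (R implies R)) implies R) = ½ and 1 = ½
Q iff (Q and ((Q iff (R implies R)) implies R)) = ½ iff ½ = ½
Q or (Q iff (Q and ((Q iff (R implies R)) implies R))) = ½ or ½ = ½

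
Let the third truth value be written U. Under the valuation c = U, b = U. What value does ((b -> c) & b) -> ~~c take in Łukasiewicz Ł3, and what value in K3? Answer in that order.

In Łukasiewicz Ł3: b -> c = U -> U = true
(b -> c) & b = true & U = U
~c = ~U = U
~~c = ~U = U
((b -> c) & b) -> ~~c = U -> U = true
In K3: b -> c = U -> U = U
(b -> c) & b = U & U = U
~c = ~U = U
~~c = ~U = U
((b -> c) & b) -> ~~c = U -> U = U
They differ because Łukasiewicz Ł3 and K3 treat U differently under implication.

true; U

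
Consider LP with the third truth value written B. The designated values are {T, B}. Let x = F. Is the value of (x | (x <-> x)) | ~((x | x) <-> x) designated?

x <-> x = F <-> F = T
x | (x <-> x) = F | T = T
x | x = F | F = F
(x | x) <-> x = F <-> F = T
~((x | x) <-> x) = ~T = F
(x | (x <-> x)) | ~((x | x) <-> x) = T | F = T
T ∈ {T, B}.

Yes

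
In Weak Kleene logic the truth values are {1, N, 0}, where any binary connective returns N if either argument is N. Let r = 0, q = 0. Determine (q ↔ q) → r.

q ↔ q = 0 ↔ 0 = 1
(q ↔ q) → r = 1 → 0 = 0

0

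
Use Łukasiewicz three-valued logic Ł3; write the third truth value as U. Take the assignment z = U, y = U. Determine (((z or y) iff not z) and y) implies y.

z or y = U or U = U
not z = not U = U
(z or y) iff not z = U iff U = True  [1 − |½−½|]
((z or y) iff not z) and y = True and U = U
(((z or y) iff not z) and y) implies y = U implies U = True

True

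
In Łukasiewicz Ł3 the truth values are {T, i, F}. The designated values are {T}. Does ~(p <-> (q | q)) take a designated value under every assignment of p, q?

Countermodel: p=T, q=T gives F, which is not designated.

No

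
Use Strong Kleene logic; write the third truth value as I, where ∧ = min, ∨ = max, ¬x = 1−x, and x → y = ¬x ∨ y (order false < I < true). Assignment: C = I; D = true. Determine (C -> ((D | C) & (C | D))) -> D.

D | C = true | I = true
C | D = I | true = true
(D | C) & (C | D) = true & true = true
C -> ((D | C) & (C | D)) = I -> true = true  [~I | true]
(C -> ((D | C) & (C | D))) -> D = true -> true = true

true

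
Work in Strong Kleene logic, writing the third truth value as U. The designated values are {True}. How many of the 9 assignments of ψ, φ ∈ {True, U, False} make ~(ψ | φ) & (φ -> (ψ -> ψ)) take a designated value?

Designated under: (ψ=False, φ=False).

1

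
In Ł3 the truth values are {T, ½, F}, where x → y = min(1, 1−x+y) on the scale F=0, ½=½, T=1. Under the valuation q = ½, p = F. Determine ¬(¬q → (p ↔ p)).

¬q = ¬½ = ½
p ↔ p = F ↔ F = T
¬q → (p ↔ p) = ½ → T = T
¬(¬q → (p ↔ p)) = ¬T = F

F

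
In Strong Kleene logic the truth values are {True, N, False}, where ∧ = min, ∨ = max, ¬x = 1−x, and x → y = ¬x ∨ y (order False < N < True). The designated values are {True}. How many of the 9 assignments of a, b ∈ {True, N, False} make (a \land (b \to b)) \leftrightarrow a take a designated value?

5

Of the 9 assignments, 5 give a value in {True}.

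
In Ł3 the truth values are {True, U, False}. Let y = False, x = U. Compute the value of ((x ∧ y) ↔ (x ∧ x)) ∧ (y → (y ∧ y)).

x ∧ y = U ∧ False = False
x ∧ x = U ∧ U = U
(x ∧ y) ↔ (x ∧ x) = False ↔ U = U  [1 − |0−½|]
y ∧ y = False ∧ False = False
y → (y ∧ y) = False → False = True
((x ∧ y) ↔ (x ∧ x)) ∧ (y → (y ∧ y)) = U ∧ True = U

U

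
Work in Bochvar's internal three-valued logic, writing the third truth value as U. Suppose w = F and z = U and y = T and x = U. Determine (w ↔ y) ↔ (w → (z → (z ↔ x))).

U

w ↔ y = F ↔ T = F
z ↔ x = U ↔ U = U
z → (z ↔ x) = U → U = U  [any arg is the third value ⇒ result is the third value]
w → (z → (z ↔ x)) = F → U = U
(w ↔ y) ↔ (w → (z → (z ↔ x))) = F ↔ U = U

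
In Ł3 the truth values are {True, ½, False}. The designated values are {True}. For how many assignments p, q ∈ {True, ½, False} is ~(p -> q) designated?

Designated under: (p=True, q=False).

1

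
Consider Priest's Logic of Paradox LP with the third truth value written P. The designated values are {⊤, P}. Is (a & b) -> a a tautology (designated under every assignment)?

Every assignment of a, b over {⊤, P, ⊥} gives a value in {⊤, P}.
In particular, with a=P, b=P: (a & b) -> a = P.

Yes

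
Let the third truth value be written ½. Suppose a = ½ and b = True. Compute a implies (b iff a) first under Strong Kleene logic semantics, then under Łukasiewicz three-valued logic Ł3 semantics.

½; True

In Strong Kleene logic: b iff a = True iff ½ = ½
a implies (b iff a) = ½ implies ½ = ½  [not ½ or ½]
In Łukasiewicz three-valued logic Ł3: b iff a = True iff ½ = ½  [1 − |1−½|]
a implies (b iff a) = ½ implies ½ = True
They differ because Strong Kleene logic and Łukasiewicz three-valued logic Ł3 treat ½ differently under implication.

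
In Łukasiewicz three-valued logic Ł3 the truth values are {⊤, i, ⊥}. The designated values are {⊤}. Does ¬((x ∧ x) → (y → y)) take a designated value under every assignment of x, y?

Countermodel: x=⊤, y=⊤ gives ⊥, which is not designated.

No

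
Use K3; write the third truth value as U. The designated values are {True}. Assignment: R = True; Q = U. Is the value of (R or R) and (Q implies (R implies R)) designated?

R or R = True or True = True
R implies R = True implies True = True
Q implies (R implies R) = U implies True = True  [not U or True]
(R or R) and (Q implies (R implies R)) = True and True = True
True ∈ {True}.

Yes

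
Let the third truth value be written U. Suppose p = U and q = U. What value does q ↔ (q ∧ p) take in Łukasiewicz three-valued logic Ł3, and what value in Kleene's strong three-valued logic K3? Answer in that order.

In Łukasiewicz three-valued logic Ł3: q ∧ p = U ∧ U = U
q ↔ (q ∧ p) = U ↔ U = 1
In Kleene's strong three-valued logic K3: q ∧ p = U ∧ U = U
q ↔ (q ∧ p) = U ↔ U = U
They differ because Łukasiewicz three-valued logic Ł3 and Kleene's strong three-valued logic K3 treat U differently under implication.

1; U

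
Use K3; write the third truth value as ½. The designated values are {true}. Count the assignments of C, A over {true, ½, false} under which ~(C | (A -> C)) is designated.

1

Designated under: (C=false, A=true).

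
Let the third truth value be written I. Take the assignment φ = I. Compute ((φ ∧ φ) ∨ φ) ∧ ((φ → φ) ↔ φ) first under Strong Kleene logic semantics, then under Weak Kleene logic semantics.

In Strong Kleene logic: φ ∧ φ = I ∧ I = I
(φ ∧ φ) ∨ φ = I ∨ I = I
φ → φ = I → I = I
(φ → φ) ↔ φ = I ↔ I = I
((φ ∧ φ) ∨ φ) ∧ ((φ → φ) ↔ φ) = I ∧ I = I
In Weak Kleene logic: φ ∧ φ = I ∧ I = I
(φ ∧ φ) ∨ φ = I ∨ I = I
φ → φ = I → I = I  [any arg is the third value ⇒ result is the third value]
(φ → φ) ↔ φ = I ↔ I = I
((φ ∧ φ) ∨ φ) ∧ ((φ → φ) ↔ φ) = I ∧ I = I

I; I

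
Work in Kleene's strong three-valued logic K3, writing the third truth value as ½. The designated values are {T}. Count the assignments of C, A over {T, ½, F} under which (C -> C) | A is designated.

Of the 9 assignments, 7 give a value in {T}.

7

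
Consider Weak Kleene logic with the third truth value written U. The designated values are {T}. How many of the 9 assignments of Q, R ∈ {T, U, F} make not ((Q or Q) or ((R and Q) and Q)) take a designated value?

2

Designated under: (Q=F, R=T); (Q=F, R=F).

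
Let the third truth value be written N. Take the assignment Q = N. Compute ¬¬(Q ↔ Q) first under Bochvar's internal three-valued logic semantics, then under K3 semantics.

N; N

In Bochvar's internal three-valued logic: Q ↔ Q = N ↔ N = N
¬(Q ↔ Q) = ¬N = N
¬¬(Q ↔ Q) = ¬N = N
In K3: Q ↔ Q = N ↔ N = N
¬(Q ↔ Q) = ¬N = N
¬¬(Q ↔ Q) = ¬N = N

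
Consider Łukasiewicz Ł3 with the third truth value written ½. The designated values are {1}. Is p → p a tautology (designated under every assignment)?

Every assignment of p over {1, ½, 0} gives a value in {1}.
In particular, with p=½: p → p = 1.

Yes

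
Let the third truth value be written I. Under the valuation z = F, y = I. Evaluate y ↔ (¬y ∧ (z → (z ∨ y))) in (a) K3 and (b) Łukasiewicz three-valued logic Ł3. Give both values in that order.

In K3: ¬y = ¬I = I
z ∨ y = F ∨ I = I
z → (z ∨ y) = F → I = T  [¬F ∨ I]
¬y ∧ (z → (z ∨ y)) = I ∧ T = I
y ↔ (¬y ∧ (z → (z ∨ y))) = I ↔ I = I
In Łukasiewicz three-valued logic Ł3: ¬y = ¬I = I
z ∨ y = F ∨ I = I
z → (z ∨ y) = F → I = T
¬y ∧ (z → (z ∨ y)) = I ∧ T = I
y ↔ (¬y ∧ (z → (z ∨ y))) = I ↔ I = T
They differ because K3 and Łukasiewicz three-valued logic Ł3 treat I differently under implication.

I; T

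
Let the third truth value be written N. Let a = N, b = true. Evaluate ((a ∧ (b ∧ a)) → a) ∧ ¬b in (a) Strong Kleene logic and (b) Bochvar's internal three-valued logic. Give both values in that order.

false; N

In Strong Kleene logic: b ∧ a = true ∧ N = N
a ∧ (b ∧ a) = N ∧ N = N
(a ∧ (b ∧ a)) → a = N → N = N
¬b = ¬true = false
((a ∧ (b ∧ a)) → a) ∧ ¬b = N ∧ false = false
In Bochvar's internal three-valued logic: b ∧ a = true ∧ N = N
a ∧ (b ∧ a) = N ∧ N = N
(a ∧ (b ∧ a)) → a = N → N = N  [any arg is the third value ⇒ result is the third value]
¬b = ¬true = false
((a ∧ (b ∧ a)) → a) ∧ ¬b = N ∧ false = N
They differ because Strong Kleene logic and Bochvar's internal three-valued logic treat N differently under the binary connectives.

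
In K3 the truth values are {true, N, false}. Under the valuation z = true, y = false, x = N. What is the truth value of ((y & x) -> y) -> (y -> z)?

true

y & x = false & N = false
(y & x) -> y = false -> false = true
y -> z = false -> true = true
((y & x) -> y) -> (y -> z) = true -> true = true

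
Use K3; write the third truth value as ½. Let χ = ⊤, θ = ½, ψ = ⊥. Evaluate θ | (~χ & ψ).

½

~χ = ~⊤ = ⊥
~χ & ψ = ⊥ & ⊥ = ⊥
θ | (~χ & ψ) = ½ | ⊥ = ½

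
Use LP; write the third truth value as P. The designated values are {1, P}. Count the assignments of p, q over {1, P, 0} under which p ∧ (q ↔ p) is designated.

5

Of the 9 assignments, 5 give a value in {1, P}.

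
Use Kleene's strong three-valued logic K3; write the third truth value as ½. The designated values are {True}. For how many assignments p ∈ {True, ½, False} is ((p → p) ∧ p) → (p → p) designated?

p=True: True ✓
p=½: ½ ·
p=False: True ✓

2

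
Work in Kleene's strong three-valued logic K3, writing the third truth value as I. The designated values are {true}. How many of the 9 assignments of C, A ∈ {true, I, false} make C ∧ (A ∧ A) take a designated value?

1

Designated under: (C=true, A=true).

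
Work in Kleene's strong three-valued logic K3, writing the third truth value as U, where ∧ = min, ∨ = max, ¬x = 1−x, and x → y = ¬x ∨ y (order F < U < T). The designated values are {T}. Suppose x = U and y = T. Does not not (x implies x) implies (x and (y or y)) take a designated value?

No

x implies x = U implies U = U
not (x implies x) = not U = U
not not (x implies x) = not U = U
y or y = T or T = T
x and (y or y) = U and T = U
not not (x implies x) implies (x and (y or y)) = U implies U = U
U ∉ {T}.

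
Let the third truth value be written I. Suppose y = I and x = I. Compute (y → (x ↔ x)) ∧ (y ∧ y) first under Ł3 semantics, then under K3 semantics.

I; I

In Ł3: x ↔ x = I ↔ I = 1  [1 − |½−½|]
y → (x ↔ x) = I → 1 = 1
y ∧ y = I ∧ I = I
(y → (x ↔ x)) ∧ (y ∧ y) = 1 ∧ I = I
In K3: x ↔ x = I ↔ I = I
y → (x ↔ x) = I → I = I  [¬I ∨ I]
y ∧ y = I ∧ I = I
(y → (x ↔ x)) ∧ (y ∧ y) = I ∧ I = I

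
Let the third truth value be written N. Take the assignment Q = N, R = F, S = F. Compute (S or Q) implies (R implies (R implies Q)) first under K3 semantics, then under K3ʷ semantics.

T; N

In K3: S or Q = F or N = N
R implies Q = F implies N = T
R implies (R implies Q) = F implies T = T
(S or Q) implies (R implies (R implies Q)) = N implies T = T
In K3ʷ: S or Q = F or N = N
R implies Q = F implies N = N
R implies (R implies Q) = F implies N = N
(S or Q) implies (R implies (R implies Q)) = N implies N = N
They differ because K3 and K3ʷ treat N differently under the binary connectives.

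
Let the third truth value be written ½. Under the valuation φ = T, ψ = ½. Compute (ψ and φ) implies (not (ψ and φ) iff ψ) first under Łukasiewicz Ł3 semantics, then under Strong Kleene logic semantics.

In Łukasiewicz Ł3: ψ and φ = ½ and T = ½
ψ and φ = ½ and T = ½
not (ψ and φ) = not ½ = ½
not (ψ and φ) iff ψ = ½ iff ½ = T  [1 − |½−½|]
(ψ and φ) implies (not (ψ and φ) iff ψ) = ½ implies T = T
In Strong Kleene logic: ψ and φ = ½ and T = ½
ψ and φ = ½ and T = ½
not (ψ and φ) = not ½ = ½
not (ψ and φ) iff ψ = ½ iff ½ = ½
(ψ and φ) implies (not (ψ and φ) iff ψ) = ½ implies ½ = ½  [not ½ or ½]
They differ because Łukasiewicz Ł3 and Strong Kleene logic treat ½ differently under implication.

T; ½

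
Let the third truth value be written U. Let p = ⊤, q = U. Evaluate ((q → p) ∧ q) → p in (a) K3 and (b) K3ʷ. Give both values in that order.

⊤; U

In K3: q → p = U → ⊤ = ⊤  [¬U ∨ ⊤]
(q → p) ∧ q = ⊤ ∧ U = U
((q → p) ∧ q) → p = U → ⊤ = ⊤
In K3ʷ: q → p = U → ⊤ = U
(q → p) ∧ q = U ∧ U = U
((q → p) ∧ q) → p = U → ⊤ = U
They differ because K3 and K3ʷ treat U differently under the binary connectives.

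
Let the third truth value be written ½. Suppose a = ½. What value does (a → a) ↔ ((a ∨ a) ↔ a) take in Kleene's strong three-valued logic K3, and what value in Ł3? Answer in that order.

½; True

In Kleene's strong three-valued logic K3: a → a = ½ → ½ = ½  [¬½ ∨ ½]
a ∨ a = ½ ∨ ½ = ½
(a ∨ a) ↔ a = ½ ↔ ½ = ½
(a → a) ↔ ((a ∨ a) ↔ a) = ½ ↔ ½ = ½
In Ł3: a → a = ½ → ½ = True  [min(1, 1−½+½)]
a ∨ a = ½ ∨ ½ = ½
(a ∨ a) ↔ a = ½ ↔ ½ = True
(a → a) ↔ ((a ∨ a) ↔ a) = True ↔ True = True
They differ because Kleene's strong three-valued logic K3 and Ł3 treat ½ differently under implication.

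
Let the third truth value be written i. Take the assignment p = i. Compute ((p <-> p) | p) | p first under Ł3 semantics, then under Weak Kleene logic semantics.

In Ł3: p <-> p = i <-> i = T  [1 − |½−½|]
(p <-> p) | p = T | i = T
((p <-> p) | p) | p = T | i = T
In Weak Kleene logic: p <-> p = i <-> i = i
(p <-> p) | p = i | i = i
((p <-> p) | p) | p = i | i = i
They differ because Ł3 and Weak Kleene logic treat i differently under the binary connectives.

T; i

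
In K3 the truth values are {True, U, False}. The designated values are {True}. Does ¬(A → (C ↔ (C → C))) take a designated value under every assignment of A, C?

Countermodel: A=True, C=True gives False, which is not designated.

No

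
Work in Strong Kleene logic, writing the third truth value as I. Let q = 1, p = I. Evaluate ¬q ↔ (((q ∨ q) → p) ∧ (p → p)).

I

¬q = ¬1 = 0
q ∨ q = 1 ∨ 1 = 1
(q ∨ q) → p = 1 → I = I
p → p = I → I = I
((q ∨ q) → p) ∧ (p → p) = I ∧ I = I
¬q ↔ (((q ∨ q) → p) ∧ (p → p)) = 0 ↔ I = I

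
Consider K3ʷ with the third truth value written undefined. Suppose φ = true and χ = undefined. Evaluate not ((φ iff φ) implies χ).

φ iff φ = true iff true = true
(φ iff φ) implies χ = true implies undefined = undefined  [any arg is the third value ⇒ result is the third value]
not ((φ iff φ) implies χ) = not undefined = undefined

undefined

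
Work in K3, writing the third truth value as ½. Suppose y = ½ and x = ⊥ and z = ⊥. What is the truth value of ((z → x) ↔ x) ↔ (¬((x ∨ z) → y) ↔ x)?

⊥

z → x = ⊥ → ⊥ = ⊤
(z → x) ↔ x = ⊤ ↔ ⊥ = ⊥
x ∨ z = ⊥ ∨ ⊥ = ⊥
(x ∨ z) → y = ⊥ → ½ = ⊤  [¬⊥ ∨ ½]
¬((x ∨ z) → y) = ¬⊤ = ⊥
¬((x ∨ z) → y) ↔ x = ⊥ ↔ ⊥ = ⊤
((z → x) ↔ x) ↔ (¬((x ∨ z) → y) ↔ x) = ⊥ ↔ ⊤ = ⊥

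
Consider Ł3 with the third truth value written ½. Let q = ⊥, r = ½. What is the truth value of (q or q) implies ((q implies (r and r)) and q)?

⊤

q or q = ⊥ or ⊥ = ⊥
r and r = ½ and ½ = ½
q implies (r and r) = ⊥ implies ½ = ⊤
(q implies (r and r)) and q = ⊤ and ⊥ = ⊥
(q or q) implies ((q implies (r and r)) and q) = ⊥ implies ⊥ = ⊤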